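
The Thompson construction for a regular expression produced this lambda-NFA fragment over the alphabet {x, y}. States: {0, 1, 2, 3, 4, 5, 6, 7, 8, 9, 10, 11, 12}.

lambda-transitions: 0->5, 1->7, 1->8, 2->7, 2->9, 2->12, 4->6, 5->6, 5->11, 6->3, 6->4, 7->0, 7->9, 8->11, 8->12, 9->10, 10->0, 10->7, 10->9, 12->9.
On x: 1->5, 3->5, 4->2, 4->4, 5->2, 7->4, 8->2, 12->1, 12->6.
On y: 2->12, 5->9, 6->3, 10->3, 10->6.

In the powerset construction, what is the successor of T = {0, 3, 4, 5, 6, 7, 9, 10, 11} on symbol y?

5 on y → {9}.
6 on y → {3}.
10 on y → {3, 6}.
No y-transition from 0, 3, 4, 7, 9, 11.
Union after reading y: {3, 6, 9}.
Now take the lambda-closure:
From 6 via lambda: add 4.
From 9 via lambda: add 10.
From 10 via lambda: add 0, 7.
From 0 via lambda: add 5.
From 5 via lambda: add 11.
No new states can be added; the closed set is {0, 3, 4, 5, 6, 7, 9, 10, 11}.

{0, 3, 4, 5, 6, 7, 9, 10, 11}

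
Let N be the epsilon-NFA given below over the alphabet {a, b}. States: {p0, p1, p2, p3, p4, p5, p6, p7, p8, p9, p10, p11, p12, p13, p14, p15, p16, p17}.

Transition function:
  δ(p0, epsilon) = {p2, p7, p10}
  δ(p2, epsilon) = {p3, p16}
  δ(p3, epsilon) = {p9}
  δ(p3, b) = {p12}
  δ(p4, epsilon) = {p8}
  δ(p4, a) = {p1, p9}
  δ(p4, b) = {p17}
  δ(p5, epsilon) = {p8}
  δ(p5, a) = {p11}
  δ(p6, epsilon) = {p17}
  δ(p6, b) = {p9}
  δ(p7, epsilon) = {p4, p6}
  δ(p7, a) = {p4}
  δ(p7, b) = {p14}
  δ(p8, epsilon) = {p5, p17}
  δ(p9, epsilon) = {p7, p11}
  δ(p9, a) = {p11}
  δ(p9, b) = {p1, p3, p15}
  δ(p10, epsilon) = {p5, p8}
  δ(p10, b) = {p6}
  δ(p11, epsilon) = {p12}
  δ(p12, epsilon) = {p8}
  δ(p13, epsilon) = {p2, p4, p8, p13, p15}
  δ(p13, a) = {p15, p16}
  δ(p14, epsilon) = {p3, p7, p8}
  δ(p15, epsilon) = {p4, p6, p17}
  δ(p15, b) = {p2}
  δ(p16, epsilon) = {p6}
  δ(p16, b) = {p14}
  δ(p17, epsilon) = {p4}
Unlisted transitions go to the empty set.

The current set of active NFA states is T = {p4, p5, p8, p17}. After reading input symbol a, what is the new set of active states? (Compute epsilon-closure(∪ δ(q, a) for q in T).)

p4 on a → {p1, p9}.
p5 on a → {p11}.
No a-transition from p8, p17.
Union after reading a: {p1, p9, p11}.
Now take the epsilon-closure:
From p9 via epsilon: add p7.
From p11 via epsilon: add p12.
From p7 via epsilon: add p4, p6.
From p12 via epsilon: add p8.
From p6 via epsilon: add p17.
From p8 via epsilon: add p5.
No new states can be added; the closed set is {p1, p4, p5, p6, p7, p8, p9, p11, p12, p17}.

{p1, p4, p5, p6, p7, p8, p9, p11, p12, p17}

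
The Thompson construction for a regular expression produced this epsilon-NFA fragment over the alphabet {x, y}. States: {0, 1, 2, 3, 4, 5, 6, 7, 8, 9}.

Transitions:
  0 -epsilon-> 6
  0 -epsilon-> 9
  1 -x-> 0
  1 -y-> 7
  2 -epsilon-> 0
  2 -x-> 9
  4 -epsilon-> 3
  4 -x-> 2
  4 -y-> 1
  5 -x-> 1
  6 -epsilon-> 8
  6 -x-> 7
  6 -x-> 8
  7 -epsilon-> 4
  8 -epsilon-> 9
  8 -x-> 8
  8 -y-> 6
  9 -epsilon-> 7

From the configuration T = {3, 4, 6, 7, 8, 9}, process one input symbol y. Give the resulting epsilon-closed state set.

4 on y → {1}.
8 on y → {6}.
No y-transition from 3, 6, 7, 9.
Union after reading y: {1, 6}.
Now take the epsilon-closure:
From 6 via epsilon: add 8.
From 8 via epsilon: add 9.
From 9 via epsilon: add 7.
From 7 via epsilon: add 4.
From 4 via epsilon: add 3.
No new states can be added; the closed set is {1, 3, 4, 6, 7, 8, 9}.

{1, 3, 4, 6, 7, 8, 9}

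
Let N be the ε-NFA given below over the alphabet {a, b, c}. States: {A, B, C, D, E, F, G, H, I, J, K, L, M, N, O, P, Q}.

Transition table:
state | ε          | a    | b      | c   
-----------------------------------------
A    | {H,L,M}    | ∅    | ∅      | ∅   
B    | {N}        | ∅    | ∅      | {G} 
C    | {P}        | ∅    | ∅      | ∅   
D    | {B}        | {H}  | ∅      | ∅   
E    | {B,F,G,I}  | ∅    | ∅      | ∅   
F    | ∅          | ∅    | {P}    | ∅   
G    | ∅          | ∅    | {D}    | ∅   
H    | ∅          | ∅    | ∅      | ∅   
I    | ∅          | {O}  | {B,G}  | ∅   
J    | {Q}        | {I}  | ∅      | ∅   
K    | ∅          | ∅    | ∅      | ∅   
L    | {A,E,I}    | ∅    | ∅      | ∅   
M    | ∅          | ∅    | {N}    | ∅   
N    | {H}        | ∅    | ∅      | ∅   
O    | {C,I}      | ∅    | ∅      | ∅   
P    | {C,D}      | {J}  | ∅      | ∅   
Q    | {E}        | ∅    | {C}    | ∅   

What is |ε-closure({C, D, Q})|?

11

Start with {C, D, Q}.
From C via ε: add P.
From D via ε: add B.
From Q via ε: add E.
From B via ε: add N.
From E via ε: add F, G, I.
From N via ε: add H.
ε-closure = {B, C, D, E, F, G, H, I, N, P, Q}, which has 11 states.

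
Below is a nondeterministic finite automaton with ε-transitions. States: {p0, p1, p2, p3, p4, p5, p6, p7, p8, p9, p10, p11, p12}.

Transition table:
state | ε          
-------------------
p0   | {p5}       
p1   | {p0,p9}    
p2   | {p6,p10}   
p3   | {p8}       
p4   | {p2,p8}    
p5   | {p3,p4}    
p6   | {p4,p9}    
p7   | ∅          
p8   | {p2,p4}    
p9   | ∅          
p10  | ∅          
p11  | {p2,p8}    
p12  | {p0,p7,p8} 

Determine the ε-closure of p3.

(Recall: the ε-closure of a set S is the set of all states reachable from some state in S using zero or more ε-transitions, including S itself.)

Start with {p3}.
From p3 via ε: add p8.
From p8 via ε: add p2, p4.
From p2 via ε: add p6, p10.
From p6 via ε: add p9.
No new states can be added; the closed set is {p2, p3, p4, p6, p8, p9, p10}.

{p2, p3, p4, p6, p8, p9, p10}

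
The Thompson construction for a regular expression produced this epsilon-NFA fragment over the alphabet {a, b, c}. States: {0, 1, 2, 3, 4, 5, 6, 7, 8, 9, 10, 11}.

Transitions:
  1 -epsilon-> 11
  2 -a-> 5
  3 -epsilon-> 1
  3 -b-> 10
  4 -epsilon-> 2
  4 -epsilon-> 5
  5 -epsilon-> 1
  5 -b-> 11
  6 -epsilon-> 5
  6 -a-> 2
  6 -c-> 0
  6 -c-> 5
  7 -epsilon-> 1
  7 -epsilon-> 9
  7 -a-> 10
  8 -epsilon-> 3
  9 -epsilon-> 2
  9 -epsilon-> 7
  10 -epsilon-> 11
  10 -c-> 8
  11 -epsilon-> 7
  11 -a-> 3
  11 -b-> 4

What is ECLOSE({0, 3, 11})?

{0, 1, 2, 3, 7, 9, 11}

Start with {0, 3, 11}.
From 3 via epsilon: add 1.
From 11 via epsilon: add 7.
From 7 via epsilon: add 9.
From 9 via epsilon: add 2.
No new states can be added; the closed set is {0, 1, 2, 3, 7, 9, 11}.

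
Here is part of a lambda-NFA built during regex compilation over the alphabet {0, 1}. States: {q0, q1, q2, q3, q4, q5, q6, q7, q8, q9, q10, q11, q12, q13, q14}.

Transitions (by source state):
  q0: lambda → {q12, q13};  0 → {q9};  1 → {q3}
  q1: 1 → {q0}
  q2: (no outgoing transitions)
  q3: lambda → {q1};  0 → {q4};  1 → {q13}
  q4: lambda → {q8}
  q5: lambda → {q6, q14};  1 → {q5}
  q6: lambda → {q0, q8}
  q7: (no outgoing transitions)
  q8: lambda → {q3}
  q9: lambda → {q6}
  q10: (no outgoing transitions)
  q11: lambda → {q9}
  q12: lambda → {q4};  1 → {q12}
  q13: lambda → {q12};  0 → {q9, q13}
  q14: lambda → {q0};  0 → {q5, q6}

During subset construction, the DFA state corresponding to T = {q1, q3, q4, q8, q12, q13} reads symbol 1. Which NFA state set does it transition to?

{q0, q1, q3, q4, q8, q12, q13}

q1 on 1 → {q0}.
q3 on 1 → {q13}.
q12 on 1 → {q12}.
No 1-transition from q4, q8, q13.
Union after reading 1: {q0, q12, q13}.
Now take the lambda-closure:
From q12 via lambda: add q4.
From q4 via lambda: add q8.
From q8 via lambda: add q3.
From q3 via lambda: add q1.
No new states can be added; the closed set is {q0, q1, q3, q4, q8, q12, q13}.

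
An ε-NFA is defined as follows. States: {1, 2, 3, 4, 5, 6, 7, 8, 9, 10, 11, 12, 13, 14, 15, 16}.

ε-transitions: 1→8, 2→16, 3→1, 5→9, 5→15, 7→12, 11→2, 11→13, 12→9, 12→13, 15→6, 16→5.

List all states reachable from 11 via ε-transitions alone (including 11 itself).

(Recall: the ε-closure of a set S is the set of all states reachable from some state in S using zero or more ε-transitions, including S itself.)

{2, 5, 6, 9, 11, 13, 15, 16}

Start with {11}.
From 11 via ε: add 2, 13.
From 2 via ε: add 16.
From 16 via ε: add 5.
From 5 via ε: add 9, 15.
From 15 via ε: add 6.
No new states can be added; the closed set is {2, 5, 6, 9, 11, 13, 15, 16}.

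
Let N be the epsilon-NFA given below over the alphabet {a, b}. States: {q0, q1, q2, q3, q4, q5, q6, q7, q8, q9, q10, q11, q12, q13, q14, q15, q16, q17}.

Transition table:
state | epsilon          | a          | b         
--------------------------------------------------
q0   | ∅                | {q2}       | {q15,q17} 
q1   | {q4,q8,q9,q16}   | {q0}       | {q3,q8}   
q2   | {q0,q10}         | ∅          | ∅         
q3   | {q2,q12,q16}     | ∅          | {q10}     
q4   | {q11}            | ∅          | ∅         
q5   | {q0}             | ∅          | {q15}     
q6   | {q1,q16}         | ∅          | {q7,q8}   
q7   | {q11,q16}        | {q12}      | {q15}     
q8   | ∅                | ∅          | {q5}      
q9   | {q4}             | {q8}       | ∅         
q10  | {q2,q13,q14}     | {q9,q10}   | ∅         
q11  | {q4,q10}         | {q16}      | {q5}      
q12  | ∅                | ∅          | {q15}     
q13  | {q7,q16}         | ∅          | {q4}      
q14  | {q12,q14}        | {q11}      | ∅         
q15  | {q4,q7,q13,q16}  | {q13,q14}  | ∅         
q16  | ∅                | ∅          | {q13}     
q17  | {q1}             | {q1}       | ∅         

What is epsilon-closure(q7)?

{q0, q2, q4, q7, q10, q11, q12, q13, q14, q16}

Start with {q7}.
From q7 via epsilon: add q11, q16.
From q11 via epsilon: add q4, q10.
From q10 via epsilon: add q2, q13, q14.
From q2 via epsilon: add q0.
From q14 via epsilon: add q12.
No new states can be added; the closed set is {q0, q2, q4, q7, q10, q11, q12, q13, q14, q16}.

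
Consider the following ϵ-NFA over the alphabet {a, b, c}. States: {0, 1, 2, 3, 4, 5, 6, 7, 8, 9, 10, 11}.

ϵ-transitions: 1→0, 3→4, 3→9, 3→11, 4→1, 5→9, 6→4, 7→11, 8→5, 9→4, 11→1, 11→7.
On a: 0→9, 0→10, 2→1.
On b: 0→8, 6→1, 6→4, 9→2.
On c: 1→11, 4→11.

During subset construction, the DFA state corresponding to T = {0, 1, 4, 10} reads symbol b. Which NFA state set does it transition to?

0 on b → {8}.
No b-transition from 1, 4, 10.
Union after reading b: {8}.
Now take the ϵ-closure:
From 8 via ϵ: add 5.
From 5 via ϵ: add 9.
From 9 via ϵ: add 4.
From 4 via ϵ: add 1.
From 1 via ϵ: add 0.
No new states can be added; the closed set is {0, 1, 4, 5, 8, 9}.

{0, 1, 4, 5, 8, 9}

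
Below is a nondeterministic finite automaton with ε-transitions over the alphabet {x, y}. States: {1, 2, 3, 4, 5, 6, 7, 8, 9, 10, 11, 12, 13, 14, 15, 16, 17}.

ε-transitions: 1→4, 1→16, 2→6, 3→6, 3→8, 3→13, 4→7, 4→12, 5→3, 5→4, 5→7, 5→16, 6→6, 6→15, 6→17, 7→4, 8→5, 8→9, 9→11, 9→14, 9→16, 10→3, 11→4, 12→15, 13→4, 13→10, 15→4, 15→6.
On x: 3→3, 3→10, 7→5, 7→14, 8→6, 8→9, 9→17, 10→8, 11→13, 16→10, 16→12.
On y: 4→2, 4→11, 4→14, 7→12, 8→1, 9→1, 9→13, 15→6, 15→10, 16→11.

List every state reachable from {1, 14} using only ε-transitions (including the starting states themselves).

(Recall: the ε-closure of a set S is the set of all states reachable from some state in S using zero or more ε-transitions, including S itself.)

Start with {1, 14}.
From 1 via ε: add 4, 16.
From 4 via ε: add 7, 12.
From 12 via ε: add 15.
From 15 via ε: add 6.
From 6 via ε: add 17.
No new states can be added; the closed set is {1, 4, 6, 7, 12, 14, 15, 16, 17}.

{1, 4, 6, 7, 12, 14, 15, 16, 17}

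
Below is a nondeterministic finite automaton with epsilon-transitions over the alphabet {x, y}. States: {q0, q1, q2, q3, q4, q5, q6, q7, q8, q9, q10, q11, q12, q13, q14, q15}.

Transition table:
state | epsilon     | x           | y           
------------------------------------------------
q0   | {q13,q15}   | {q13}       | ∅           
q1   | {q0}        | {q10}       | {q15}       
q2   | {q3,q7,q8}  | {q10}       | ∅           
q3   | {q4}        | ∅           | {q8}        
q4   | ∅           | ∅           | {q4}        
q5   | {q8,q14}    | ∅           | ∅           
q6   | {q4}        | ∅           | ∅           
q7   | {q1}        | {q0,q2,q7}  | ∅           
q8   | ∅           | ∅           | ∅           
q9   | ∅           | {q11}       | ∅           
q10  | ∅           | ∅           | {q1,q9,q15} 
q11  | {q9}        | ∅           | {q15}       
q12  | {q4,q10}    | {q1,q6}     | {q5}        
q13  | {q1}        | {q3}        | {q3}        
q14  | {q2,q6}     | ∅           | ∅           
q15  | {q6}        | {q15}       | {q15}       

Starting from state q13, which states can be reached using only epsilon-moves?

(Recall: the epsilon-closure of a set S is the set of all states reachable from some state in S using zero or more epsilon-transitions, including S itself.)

{q0, q1, q4, q6, q13, q15}

Start with {q13}.
From q13 via epsilon: add q1.
From q1 via epsilon: add q0.
From q0 via epsilon: add q15.
From q15 via epsilon: add q6.
From q6 via epsilon: add q4.
No new states can be added; the closed set is {q0, q1, q4, q6, q13, q15}.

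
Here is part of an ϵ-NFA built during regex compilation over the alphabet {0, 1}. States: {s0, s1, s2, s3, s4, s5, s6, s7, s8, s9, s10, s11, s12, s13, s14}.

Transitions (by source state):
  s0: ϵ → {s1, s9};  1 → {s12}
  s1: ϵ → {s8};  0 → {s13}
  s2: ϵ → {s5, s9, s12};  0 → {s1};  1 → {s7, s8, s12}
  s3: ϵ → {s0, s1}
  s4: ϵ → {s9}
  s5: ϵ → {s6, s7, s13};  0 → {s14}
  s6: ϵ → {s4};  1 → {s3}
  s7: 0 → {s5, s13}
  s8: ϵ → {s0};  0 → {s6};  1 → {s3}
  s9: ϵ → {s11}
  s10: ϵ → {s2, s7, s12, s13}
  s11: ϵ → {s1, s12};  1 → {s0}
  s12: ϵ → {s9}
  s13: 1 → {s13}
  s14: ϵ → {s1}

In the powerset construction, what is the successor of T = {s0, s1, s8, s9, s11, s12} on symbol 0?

s1 on 0 → {s13}.
s8 on 0 → {s6}.
No 0-transition from s0, s9, s11, s12.
Union after reading 0: {s6, s13}.
Now take the ϵ-closure:
From s6 via ϵ: add s4.
From s4 via ϵ: add s9.
From s9 via ϵ: add s11.
From s11 via ϵ: add s1, s12.
From s1 via ϵ: add s8.
From s8 via ϵ: add s0.
No new states can be added; the closed set is {s0, s1, s4, s6, s8, s9, s11, s12, s13}.

{s0, s1, s4, s6, s8, s9, s11, s12, s13}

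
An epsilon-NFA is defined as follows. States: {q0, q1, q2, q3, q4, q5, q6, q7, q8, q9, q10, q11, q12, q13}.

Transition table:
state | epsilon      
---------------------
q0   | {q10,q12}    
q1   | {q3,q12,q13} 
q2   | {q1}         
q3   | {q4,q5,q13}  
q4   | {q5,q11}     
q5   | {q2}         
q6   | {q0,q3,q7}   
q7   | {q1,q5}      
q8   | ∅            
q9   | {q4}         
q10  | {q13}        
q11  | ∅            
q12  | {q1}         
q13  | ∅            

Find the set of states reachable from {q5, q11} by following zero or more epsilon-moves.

Start with {q5, q11}.
From q5 via epsilon: add q2.
From q2 via epsilon: add q1.
From q1 via epsilon: add q3, q12, q13.
From q3 via epsilon: add q4.
No new states can be added; the closed set is {q1, q2, q3, q4, q5, q11, q12, q13}.

{q1, q2, q3, q4, q5, q11, q12, q13}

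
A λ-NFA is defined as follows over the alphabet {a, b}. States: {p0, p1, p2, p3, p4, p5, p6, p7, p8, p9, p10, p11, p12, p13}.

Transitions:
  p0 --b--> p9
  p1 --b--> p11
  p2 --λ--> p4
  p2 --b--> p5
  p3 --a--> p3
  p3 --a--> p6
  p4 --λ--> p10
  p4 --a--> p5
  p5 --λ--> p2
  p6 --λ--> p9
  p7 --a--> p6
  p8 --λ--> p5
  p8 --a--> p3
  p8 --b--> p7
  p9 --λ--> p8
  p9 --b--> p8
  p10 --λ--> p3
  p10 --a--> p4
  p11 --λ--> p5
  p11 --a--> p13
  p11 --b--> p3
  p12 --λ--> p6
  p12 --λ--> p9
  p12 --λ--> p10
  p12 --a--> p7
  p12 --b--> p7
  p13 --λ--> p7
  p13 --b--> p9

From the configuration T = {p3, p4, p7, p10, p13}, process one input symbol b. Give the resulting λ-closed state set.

p13 on b → {p9}.
No b-transition from p3, p4, p7, p10.
Union after reading b: {p9}.
Now take the λ-closure:
From p9 via λ: add p8.
From p8 via λ: add p5.
From p5 via λ: add p2.
From p2 via λ: add p4.
From p4 via λ: add p10.
From p10 via λ: add p3.
No new states can be added; the closed set is {p2, p3, p4, p5, p8, p9, p10}.

{p2, p3, p4, p5, p8, p9, p10}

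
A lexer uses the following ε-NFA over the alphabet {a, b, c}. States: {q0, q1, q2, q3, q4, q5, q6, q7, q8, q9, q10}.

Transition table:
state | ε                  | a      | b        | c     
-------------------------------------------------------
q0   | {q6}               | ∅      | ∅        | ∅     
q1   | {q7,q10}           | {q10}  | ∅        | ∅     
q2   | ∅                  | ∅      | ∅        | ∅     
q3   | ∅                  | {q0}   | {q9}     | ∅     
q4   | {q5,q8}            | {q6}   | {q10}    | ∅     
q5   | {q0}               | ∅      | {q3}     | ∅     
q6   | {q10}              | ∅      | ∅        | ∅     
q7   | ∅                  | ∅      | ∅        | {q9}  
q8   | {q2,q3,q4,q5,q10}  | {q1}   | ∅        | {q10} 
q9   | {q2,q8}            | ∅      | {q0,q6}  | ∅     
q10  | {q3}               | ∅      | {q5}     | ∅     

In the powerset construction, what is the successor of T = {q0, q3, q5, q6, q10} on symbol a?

{q0, q3, q6, q10}

q3 on a → {q0}.
No a-transition from q0, q5, q6, q10.
Union after reading a: {q0}.
Now take the ε-closure:
From q0 via ε: add q6.
From q6 via ε: add q10.
From q10 via ε: add q3.
No new states can be added; the closed set is {q0, q3, q6, q10}.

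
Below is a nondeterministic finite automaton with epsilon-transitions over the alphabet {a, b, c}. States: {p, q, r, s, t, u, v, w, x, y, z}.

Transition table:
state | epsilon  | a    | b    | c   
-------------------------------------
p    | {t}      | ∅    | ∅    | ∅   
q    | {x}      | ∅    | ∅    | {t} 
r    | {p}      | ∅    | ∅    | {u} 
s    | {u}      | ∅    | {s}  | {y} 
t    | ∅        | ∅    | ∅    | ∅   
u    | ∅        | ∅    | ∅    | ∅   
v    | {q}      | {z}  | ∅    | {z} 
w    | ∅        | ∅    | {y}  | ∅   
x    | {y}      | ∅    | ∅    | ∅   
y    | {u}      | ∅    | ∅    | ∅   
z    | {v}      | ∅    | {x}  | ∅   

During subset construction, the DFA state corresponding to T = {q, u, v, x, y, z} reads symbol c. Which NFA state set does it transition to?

q on c → {t}.
v on c → {z}.
No c-transition from u, x, y, z.
Union after reading c: {t, z}.
Now take the epsilon-closure:
From z via epsilon: add v.
From v via epsilon: add q.
From q via epsilon: add x.
From x via epsilon: add y.
From y via epsilon: add u.
No new states can be added; the closed set is {q, t, u, v, x, y, z}.

{q, t, u, v, x, y, z}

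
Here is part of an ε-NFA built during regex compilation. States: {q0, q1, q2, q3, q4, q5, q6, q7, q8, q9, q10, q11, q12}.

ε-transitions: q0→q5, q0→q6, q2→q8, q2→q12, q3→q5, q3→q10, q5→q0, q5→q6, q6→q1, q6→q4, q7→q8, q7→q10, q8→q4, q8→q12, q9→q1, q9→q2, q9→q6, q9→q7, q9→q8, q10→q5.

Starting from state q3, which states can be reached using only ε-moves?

Start with {q3}.
From q3 via ε: add q5, q10.
From q5 via ε: add q0, q6.
From q6 via ε: add q1, q4.
No new states can be added; the closed set is {q0, q1, q3, q4, q5, q6, q10}.

{q0, q1, q3, q4, q5, q6, q10}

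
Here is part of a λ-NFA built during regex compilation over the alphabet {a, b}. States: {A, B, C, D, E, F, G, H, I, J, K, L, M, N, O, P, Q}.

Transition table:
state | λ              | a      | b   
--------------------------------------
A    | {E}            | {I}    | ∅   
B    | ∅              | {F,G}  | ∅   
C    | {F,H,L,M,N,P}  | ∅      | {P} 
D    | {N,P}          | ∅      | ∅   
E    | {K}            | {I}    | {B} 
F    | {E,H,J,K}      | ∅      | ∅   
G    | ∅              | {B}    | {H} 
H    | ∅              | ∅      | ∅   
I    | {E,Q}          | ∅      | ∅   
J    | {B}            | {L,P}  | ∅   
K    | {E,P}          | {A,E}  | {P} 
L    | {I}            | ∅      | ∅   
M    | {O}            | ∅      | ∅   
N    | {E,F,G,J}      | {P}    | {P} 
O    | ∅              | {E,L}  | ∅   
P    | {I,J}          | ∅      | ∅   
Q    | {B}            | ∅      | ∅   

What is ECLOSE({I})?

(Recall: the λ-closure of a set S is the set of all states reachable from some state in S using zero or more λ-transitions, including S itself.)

{B, E, I, J, K, P, Q}

Start with {I}.
From I via λ: add E, Q.
From E via λ: add K.
From Q via λ: add B.
From K via λ: add P.
From P via λ: add J.
No new states can be added; the closed set is {B, E, I, J, K, P, Q}.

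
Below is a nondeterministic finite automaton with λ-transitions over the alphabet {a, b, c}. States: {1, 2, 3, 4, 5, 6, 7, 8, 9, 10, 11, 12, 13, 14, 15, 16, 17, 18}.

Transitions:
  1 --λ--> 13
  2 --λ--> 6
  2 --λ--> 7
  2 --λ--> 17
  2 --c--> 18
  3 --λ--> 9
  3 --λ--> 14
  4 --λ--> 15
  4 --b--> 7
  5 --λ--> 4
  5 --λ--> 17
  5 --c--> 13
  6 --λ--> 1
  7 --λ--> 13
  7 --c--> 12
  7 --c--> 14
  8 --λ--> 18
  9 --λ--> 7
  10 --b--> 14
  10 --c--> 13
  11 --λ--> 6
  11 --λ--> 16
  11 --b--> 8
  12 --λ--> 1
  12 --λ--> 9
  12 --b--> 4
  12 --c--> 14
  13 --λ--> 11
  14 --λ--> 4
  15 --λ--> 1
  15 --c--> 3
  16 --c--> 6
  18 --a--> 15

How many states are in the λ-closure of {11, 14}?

Start with {11, 14}.
From 11 via λ: add 6, 16.
From 14 via λ: add 4.
From 4 via λ: add 15.
From 6 via λ: add 1.
From 1 via λ: add 13.
λ-closure = {1, 4, 6, 11, 13, 14, 15, 16}, which has 8 states.

8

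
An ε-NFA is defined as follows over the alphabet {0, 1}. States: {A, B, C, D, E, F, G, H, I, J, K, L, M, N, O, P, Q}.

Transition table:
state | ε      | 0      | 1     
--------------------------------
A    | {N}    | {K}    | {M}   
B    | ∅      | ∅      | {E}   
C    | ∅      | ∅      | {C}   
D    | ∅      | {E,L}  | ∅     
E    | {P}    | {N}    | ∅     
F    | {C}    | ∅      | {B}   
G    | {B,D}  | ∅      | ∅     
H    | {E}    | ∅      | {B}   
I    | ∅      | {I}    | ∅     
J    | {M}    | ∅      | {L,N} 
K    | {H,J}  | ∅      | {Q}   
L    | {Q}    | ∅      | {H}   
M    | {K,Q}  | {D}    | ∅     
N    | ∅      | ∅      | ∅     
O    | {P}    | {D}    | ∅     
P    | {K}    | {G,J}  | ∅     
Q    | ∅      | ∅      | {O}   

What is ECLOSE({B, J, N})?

{B, E, H, J, K, M, N, P, Q}

Start with {B, J, N}.
From J via ε: add M.
From M via ε: add K, Q.
From K via ε: add H.
From H via ε: add E.
From E via ε: add P.
No new states can be added; the closed set is {B, E, H, J, K, M, N, P, Q}.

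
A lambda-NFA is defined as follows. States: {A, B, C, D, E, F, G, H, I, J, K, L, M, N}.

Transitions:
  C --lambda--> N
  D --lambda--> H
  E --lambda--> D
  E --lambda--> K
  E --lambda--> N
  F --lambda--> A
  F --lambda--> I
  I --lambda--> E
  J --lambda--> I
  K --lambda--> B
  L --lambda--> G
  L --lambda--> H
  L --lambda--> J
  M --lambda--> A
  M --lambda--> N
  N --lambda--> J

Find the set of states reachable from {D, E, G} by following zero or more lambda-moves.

{B, D, E, G, H, I, J, K, N}

Start with {D, E, G}.
From D via lambda: add H.
From E via lambda: add K, N.
From K via lambda: add B.
From N via lambda: add J.
From J via lambda: add I.
No new states can be added; the closed set is {B, D, E, G, H, I, J, K, N}.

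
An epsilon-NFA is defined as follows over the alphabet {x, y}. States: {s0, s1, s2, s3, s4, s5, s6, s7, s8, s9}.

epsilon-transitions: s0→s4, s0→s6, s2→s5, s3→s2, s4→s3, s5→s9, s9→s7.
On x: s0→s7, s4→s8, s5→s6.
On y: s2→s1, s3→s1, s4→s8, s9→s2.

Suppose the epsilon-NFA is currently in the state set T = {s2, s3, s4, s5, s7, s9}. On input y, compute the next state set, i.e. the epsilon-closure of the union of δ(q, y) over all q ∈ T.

{s1, s2, s5, s7, s8, s9}

s2 on y → {s1}.
s3 on y → {s1}.
s4 on y → {s8}.
s9 on y → {s2}.
No y-transition from s5, s7.
Union after reading y: {s1, s2, s8}.
Now take the epsilon-closure:
From s2 via epsilon: add s5.
From s5 via epsilon: add s9.
From s9 via epsilon: add s7.
No new states can be added; the closed set is {s1, s2, s5, s7, s8, s9}.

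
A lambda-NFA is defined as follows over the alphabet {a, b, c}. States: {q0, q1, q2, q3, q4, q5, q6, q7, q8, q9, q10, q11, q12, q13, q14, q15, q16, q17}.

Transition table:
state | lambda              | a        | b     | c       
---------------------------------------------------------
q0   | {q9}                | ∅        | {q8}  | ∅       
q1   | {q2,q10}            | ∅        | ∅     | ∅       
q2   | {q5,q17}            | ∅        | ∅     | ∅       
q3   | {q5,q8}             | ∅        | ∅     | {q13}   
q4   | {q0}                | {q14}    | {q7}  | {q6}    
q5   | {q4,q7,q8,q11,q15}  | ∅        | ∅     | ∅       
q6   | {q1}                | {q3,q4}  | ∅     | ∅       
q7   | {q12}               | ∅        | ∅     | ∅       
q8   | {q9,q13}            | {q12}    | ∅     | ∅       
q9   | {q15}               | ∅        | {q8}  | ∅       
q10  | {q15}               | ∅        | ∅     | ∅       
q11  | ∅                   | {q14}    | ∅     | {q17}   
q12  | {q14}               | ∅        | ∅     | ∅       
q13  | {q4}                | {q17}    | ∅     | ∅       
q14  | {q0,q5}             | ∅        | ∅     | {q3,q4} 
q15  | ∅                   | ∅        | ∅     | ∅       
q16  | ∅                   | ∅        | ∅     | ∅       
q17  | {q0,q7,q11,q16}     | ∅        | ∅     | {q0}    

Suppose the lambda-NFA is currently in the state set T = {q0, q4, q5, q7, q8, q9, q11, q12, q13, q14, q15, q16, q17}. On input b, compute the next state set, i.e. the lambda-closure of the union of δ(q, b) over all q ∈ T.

{q0, q4, q5, q7, q8, q9, q11, q12, q13, q14, q15}

q0 on b → {q8}.
q4 on b → {q7}.
q9 on b → {q8}.
No b-transition from q5, q7, q8, q11, q12, q13, q14, q15, q16, q17.
Union after reading b: {q7, q8}.
Now take the lambda-closure:
From q7 via lambda: add q12.
From q8 via lambda: add q9, q13.
From q9 via lambda: add q15.
From q12 via lambda: add q14.
From q13 via lambda: add q4.
From q4 via lambda: add q0.
From q14 via lambda: add q5.
From q5 via lambda: add q11.
No new states can be added; the closed set is {q0, q4, q5, q7, q8, q9, q11, q12, q13, q14, q15}.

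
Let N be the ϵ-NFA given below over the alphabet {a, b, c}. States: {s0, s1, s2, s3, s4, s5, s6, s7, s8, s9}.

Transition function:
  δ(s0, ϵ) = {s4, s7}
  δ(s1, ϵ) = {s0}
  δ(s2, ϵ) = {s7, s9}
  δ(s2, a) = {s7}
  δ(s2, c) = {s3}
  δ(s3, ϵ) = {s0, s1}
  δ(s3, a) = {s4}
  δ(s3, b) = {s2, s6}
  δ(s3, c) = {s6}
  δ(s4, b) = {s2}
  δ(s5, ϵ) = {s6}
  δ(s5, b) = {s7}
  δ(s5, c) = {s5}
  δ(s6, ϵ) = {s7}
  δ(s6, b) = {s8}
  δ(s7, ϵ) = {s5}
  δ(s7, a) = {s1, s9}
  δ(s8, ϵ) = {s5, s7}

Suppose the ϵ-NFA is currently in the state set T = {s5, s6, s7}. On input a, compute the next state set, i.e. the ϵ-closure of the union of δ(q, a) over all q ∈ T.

s7 on a → {s1, s9}.
No a-transition from s5, s6.
Union after reading a: {s1, s9}.
Now take the ϵ-closure:
From s1 via ϵ: add s0.
From s0 via ϵ: add s4, s7.
From s7 via ϵ: add s5.
From s5 via ϵ: add s6.
No new states can be added; the closed set is {s0, s1, s4, s5, s6, s7, s9}.

{s0, s1, s4, s5, s6, s7, s9}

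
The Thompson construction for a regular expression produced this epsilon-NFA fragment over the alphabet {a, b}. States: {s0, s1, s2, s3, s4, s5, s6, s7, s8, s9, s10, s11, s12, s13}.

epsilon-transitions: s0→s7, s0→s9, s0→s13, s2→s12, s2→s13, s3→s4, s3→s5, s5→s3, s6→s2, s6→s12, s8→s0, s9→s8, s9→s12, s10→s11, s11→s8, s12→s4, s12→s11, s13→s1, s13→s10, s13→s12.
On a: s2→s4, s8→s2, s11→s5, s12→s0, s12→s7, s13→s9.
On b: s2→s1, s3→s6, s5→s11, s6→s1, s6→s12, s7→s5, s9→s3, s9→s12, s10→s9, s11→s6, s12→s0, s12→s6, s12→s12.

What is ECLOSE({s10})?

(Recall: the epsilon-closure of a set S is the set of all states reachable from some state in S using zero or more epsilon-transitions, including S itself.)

Start with {s10}.
From s10 via epsilon: add s11.
From s11 via epsilon: add s8.
From s8 via epsilon: add s0.
From s0 via epsilon: add s7, s9, s13.
From s9 via epsilon: add s12.
From s13 via epsilon: add s1.
From s12 via epsilon: add s4.
No new states can be added; the closed set is {s0, s1, s4, s7, s8, s9, s10, s11, s12, s13}.

{s0, s1, s4, s7, s8, s9, s10, s11, s12, s13}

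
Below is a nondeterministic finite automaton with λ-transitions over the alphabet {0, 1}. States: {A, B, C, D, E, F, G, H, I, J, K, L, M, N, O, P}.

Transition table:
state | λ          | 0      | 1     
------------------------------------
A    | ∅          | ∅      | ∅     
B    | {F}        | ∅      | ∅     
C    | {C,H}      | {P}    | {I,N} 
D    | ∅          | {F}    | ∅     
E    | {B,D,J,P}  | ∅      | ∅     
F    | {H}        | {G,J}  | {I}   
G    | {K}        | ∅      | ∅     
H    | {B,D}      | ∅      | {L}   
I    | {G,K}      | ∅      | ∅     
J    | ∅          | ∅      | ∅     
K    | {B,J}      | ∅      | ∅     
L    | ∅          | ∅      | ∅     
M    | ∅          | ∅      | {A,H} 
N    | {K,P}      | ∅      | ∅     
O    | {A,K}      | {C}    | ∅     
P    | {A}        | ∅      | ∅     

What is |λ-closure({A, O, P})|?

9

Start with {A, O, P}.
From O via λ: add K.
From K via λ: add B, J.
From B via λ: add F.
From F via λ: add H.
From H via λ: add D.
λ-closure = {A, B, D, F, H, J, K, O, P}, which has 9 states.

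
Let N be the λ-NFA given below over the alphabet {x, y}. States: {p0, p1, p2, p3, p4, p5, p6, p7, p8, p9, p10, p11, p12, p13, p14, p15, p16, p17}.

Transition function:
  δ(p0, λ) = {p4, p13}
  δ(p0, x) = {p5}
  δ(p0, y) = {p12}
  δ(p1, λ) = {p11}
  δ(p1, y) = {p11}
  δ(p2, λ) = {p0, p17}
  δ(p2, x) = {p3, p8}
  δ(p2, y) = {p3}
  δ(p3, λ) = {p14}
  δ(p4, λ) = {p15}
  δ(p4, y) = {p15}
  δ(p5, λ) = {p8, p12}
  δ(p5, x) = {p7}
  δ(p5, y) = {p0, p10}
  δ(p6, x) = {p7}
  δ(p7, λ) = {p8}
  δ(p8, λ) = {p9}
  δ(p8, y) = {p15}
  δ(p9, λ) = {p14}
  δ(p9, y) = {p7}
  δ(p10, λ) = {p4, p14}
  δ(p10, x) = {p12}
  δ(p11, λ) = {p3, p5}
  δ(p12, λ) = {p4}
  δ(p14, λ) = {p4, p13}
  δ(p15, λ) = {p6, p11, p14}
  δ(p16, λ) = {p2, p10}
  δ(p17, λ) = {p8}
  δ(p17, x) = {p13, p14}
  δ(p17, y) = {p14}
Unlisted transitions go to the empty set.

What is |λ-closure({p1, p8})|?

Start with {p1, p8}.
From p1 via λ: add p11.
From p8 via λ: add p9.
From p9 via λ: add p14.
From p11 via λ: add p3, p5.
From p5 via λ: add p12.
From p14 via λ: add p4, p13.
From p4 via λ: add p15.
From p15 via λ: add p6.
λ-closure = {p1, p3, p4, p5, p6, p8, p9, p11, p12, p13, p14, p15}, which has 12 states.

12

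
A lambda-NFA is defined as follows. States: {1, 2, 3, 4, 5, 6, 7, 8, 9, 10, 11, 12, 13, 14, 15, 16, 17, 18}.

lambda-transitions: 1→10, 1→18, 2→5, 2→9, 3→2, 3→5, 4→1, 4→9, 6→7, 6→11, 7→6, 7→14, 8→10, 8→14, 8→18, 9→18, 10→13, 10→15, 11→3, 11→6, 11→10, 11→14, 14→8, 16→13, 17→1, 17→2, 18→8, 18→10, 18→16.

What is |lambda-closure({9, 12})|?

9

Start with {9, 12}.
From 9 via lambda: add 18.
From 18 via lambda: add 8, 10, 16.
From 8 via lambda: add 14.
From 10 via lambda: add 13, 15.
lambda-closure = {8, 9, 10, 12, 13, 14, 15, 16, 18}, which has 9 states.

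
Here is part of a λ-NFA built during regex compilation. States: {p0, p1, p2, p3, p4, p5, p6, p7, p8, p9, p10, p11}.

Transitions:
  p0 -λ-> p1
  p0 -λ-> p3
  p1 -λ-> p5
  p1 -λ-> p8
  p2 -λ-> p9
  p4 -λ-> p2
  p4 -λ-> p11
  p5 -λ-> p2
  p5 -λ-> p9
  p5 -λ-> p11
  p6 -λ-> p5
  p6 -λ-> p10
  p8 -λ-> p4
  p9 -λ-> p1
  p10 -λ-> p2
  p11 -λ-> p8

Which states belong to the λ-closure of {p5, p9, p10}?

Start with {p5, p9, p10}.
From p5 via λ: add p2, p11.
From p9 via λ: add p1.
From p1 via λ: add p8.
From p8 via λ: add p4.
No new states can be added; the closed set is {p1, p2, p4, p5, p8, p9, p10, p11}.

{p1, p2, p4, p5, p8, p9, p10, p11}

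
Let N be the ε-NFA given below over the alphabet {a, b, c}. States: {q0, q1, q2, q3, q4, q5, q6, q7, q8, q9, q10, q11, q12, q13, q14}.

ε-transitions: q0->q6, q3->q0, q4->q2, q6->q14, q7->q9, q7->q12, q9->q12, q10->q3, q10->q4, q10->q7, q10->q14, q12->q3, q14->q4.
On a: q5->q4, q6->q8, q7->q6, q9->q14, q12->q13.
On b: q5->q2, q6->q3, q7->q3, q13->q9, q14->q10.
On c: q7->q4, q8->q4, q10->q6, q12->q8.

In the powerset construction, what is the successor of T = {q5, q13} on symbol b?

q5 on b → {q2}.
q13 on b → {q9}.
Union after reading b: {q2, q9}.
Now take the ε-closure:
From q9 via ε: add q12.
From q12 via ε: add q3.
From q3 via ε: add q0.
From q0 via ε: add q6.
From q6 via ε: add q14.
From q14 via ε: add q4.
No new states can be added; the closed set is {q0, q2, q3, q4, q6, q9, q12, q14}.

{q0, q2, q3, q4, q6, q9, q12, q14}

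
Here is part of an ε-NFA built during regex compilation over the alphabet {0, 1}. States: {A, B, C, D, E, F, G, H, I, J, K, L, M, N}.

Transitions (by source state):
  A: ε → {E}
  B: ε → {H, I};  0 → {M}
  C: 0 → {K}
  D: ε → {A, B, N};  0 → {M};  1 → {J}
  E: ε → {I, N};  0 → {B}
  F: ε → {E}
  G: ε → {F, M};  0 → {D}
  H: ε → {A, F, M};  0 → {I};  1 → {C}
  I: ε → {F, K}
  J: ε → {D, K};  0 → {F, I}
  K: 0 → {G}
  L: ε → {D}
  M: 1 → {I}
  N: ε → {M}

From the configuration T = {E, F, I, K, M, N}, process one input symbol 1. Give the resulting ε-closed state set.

{E, F, I, K, M, N}

M on 1 → {I}.
No 1-transition from E, F, I, K, N.
Union after reading 1: {I}.
Now take the ε-closure:
From I via ε: add F, K.
From F via ε: add E.
From E via ε: add N.
From N via ε: add M.
No new states can be added; the closed set is {E, F, I, K, M, N}.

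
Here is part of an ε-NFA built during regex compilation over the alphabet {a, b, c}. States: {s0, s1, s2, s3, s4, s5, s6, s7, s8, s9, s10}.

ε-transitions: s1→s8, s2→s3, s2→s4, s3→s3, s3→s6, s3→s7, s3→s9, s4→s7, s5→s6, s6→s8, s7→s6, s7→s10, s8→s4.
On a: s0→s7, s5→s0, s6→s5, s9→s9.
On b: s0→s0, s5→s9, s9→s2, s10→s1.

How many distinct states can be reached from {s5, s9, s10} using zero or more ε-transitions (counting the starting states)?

7

Start with {s5, s9, s10}.
From s5 via ε: add s6.
From s6 via ε: add s8.
From s8 via ε: add s4.
From s4 via ε: add s7.
ε-closure = {s4, s5, s6, s7, s8, s9, s10}, which has 7 states.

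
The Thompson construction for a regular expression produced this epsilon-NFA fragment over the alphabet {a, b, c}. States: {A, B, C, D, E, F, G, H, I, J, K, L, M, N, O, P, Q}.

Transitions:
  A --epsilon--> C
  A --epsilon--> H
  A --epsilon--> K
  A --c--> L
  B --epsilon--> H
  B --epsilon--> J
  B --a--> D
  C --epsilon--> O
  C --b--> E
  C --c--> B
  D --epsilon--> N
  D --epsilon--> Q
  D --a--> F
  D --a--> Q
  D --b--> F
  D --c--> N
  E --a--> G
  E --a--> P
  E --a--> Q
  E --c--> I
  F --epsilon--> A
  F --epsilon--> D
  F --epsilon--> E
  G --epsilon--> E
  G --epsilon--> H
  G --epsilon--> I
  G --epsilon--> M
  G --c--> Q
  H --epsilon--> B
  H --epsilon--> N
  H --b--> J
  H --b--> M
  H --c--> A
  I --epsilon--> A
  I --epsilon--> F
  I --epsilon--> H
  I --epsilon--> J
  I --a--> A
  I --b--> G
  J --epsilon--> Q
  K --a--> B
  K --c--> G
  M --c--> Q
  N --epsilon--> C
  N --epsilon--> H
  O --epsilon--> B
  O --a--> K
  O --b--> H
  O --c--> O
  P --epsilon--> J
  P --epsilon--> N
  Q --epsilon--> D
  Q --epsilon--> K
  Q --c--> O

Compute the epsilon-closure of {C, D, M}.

Start with {C, D, M}.
From C via epsilon: add O.
From D via epsilon: add N, Q.
From N via epsilon: add H.
From O via epsilon: add B.
From Q via epsilon: add K.
From B via epsilon: add J.
No new states can be added; the closed set is {B, C, D, H, J, K, M, N, O, Q}.

{B, C, D, H, J, K, M, N, O, Q}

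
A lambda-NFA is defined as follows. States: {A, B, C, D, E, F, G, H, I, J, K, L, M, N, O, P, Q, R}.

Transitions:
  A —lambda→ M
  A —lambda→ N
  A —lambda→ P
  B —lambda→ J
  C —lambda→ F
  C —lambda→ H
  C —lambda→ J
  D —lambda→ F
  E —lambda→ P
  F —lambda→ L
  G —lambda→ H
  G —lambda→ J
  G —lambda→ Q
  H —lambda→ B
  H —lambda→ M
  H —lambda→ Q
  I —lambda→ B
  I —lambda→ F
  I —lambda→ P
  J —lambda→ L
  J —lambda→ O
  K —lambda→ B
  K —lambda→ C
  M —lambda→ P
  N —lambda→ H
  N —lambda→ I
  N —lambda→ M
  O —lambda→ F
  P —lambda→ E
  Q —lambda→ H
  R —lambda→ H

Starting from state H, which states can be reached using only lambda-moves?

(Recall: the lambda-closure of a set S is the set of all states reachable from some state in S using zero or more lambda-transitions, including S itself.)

Start with {H}.
From H via lambda: add B, M, Q.
From B via lambda: add J.
From M via lambda: add P.
From J via lambda: add L, O.
From P via lambda: add E.
From O via lambda: add F.
No new states can be added; the closed set is {B, E, F, H, J, L, M, O, P, Q}.

{B, E, F, H, J, L, M, O, P, Q}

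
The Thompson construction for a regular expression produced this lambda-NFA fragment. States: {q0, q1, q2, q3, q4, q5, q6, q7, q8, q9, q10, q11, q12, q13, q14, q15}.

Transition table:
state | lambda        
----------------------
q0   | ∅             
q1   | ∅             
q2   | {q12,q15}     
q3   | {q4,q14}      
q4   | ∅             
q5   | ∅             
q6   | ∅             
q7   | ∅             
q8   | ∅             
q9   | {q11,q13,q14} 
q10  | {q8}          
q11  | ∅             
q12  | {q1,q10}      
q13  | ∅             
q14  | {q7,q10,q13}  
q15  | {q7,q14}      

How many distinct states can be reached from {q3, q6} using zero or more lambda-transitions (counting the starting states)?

Start with {q3, q6}.
From q3 via lambda: add q4, q14.
From q14 via lambda: add q7, q10, q13.
From q10 via lambda: add q8.
lambda-closure = {q3, q4, q6, q7, q8, q10, q13, q14}, which has 8 states.

8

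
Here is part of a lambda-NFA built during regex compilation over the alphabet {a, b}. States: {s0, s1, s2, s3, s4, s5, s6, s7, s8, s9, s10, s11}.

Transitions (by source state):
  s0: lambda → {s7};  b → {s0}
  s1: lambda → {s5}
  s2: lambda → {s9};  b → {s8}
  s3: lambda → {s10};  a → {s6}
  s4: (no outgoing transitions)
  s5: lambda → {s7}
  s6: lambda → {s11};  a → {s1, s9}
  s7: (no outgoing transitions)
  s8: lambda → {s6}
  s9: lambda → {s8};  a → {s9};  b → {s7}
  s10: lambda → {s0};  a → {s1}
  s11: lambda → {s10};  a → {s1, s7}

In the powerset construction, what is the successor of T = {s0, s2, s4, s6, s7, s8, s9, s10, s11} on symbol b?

{s0, s6, s7, s8, s10, s11}

s0 on b → {s0}.
s2 on b → {s8}.
s9 on b → {s7}.
No b-transition from s4, s6, s7, s8, s10, s11.
Union after reading b: {s0, s7, s8}.
Now take the lambda-closure:
From s8 via lambda: add s6.
From s6 via lambda: add s11.
From s11 via lambda: add s10.
No new states can be added; the closed set is {s0, s6, s7, s8, s10, s11}.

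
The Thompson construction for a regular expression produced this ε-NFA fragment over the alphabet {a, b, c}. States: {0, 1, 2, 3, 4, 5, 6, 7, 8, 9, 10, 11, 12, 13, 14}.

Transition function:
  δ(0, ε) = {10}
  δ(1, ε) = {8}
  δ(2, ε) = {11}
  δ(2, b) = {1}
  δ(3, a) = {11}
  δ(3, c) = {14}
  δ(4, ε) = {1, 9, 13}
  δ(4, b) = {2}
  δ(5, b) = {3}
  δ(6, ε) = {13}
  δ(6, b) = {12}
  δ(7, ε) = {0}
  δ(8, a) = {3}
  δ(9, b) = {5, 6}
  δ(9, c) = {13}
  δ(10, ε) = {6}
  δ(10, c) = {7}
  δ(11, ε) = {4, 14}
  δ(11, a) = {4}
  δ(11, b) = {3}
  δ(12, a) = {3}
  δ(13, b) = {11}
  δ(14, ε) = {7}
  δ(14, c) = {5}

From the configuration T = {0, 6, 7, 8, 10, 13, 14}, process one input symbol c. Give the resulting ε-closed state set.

{0, 5, 6, 7, 10, 13}

10 on c → {7}.
14 on c → {5}.
No c-transition from 0, 6, 7, 8, 13.
Union after reading c: {5, 7}.
Now take the ε-closure:
From 7 via ε: add 0.
From 0 via ε: add 10.
From 10 via ε: add 6.
From 6 via ε: add 13.
No new states can be added; the closed set is {0, 5, 6, 7, 10, 13}.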